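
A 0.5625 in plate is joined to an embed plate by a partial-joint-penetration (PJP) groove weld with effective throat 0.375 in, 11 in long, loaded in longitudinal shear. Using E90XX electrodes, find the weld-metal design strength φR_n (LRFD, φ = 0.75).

E90XX → F_EXX = 90 ksi.
Effective throat (given) t_e = 0.375 in.
A_we = 0.375 × 11 = 4.125 in².
F_nw = 0.6 F_EXX = 54 ksi.
φR_n = 0.75 × 54 × 4.125 = 167.1 kips.

φR_n ≈ 167 kips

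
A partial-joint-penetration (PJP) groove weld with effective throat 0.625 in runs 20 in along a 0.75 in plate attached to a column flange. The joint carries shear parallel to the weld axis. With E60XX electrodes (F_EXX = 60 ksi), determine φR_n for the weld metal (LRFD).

φR_n ≈ 338 kips

Effective throat (given) t_e = 0.625 in.
A_we = 0.625 × 20 = 12.5 in².
F_nw = 0.6 F_EXX = 36 ksi.
φR_n = 0.75 × 36 × 12.5 = 337.5 kips.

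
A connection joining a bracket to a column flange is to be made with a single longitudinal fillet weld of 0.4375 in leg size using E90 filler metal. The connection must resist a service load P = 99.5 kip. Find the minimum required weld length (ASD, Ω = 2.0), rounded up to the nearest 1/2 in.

L = 12 in

E90XX → F_EXX = 90 ksi.
Throat t_e = 0.707 × 0.4375 = 0.3093 in.
r_n/Ω = (0.6 × 90 × 0.3093) / 2.0 = 8.351 kip/in.
L_req = P / (r_n/Ω) = 99.5 / 8.351 = 11.91 in total.
Round up → use L = 12 in.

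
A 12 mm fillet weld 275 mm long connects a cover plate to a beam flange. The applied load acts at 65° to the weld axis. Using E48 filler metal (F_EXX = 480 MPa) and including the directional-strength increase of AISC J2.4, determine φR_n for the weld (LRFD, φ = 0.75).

φR_n ≈ 721 kN

t_e = 0.707 × 12 = 8.484 mm; A_we = 8.484 × 275 = 2333 mm².
Directional factor: 1.0 + 0.5 sin^1.5(65°) = 1.431.
F_nw = 0.6 × 480 × 1.431 = 412.2 MPa.
φR_n = 0.75 × 412.2 × 2333 × 10⁻³ = 721.4 kN.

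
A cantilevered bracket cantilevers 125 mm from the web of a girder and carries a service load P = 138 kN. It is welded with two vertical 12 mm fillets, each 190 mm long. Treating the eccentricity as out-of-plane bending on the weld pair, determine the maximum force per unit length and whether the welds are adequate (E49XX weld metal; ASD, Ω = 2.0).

f_max ≈ 1480 N/mm; NOT adequate

E49XX → F_EXX = 490 MPa.
L_w = 2 × 190 = 380 mm; section modulus (unit throat) S = 2 × L²/6 = 12030 mm².
Direct shear f_v = P/L_w = 138×10³/380 = 363.2 N/mm.
Moment M = P × e = 138×10³ × 125 = 17250000 N·mm; bending f_b = M/S = 1434 N/mm.
f_max = √(f_v² + f_b²) = √(363.2² + 1434²) = 1479 N/mm.
r_n/Ω = (1/2.0) × 0.6 × 490 × (0.707 × 12) = 1247 N/mm → NOT adequate.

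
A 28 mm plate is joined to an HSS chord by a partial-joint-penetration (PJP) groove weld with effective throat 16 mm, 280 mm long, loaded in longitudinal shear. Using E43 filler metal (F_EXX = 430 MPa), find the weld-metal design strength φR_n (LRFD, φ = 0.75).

Effective throat (given) t_e = 16 mm.
A_we = 16 × 280 = 4480 mm².
F_nw = 0.6 F_EXX = 258 MPa.
φR_n = 0.75 × 258 × 4480 × 10⁻³ = 866.9 kN.

φR_n ≈ 867 kN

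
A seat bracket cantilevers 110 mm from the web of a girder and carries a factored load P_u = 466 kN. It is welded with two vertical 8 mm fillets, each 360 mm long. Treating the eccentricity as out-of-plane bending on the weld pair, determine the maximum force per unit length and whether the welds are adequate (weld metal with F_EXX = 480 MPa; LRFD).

f_max ≈ 1350 N/mm; NOT adequate

L_w = 2 × 360 = 720 mm; section modulus (unit throat) S = 2 × L²/6 = 43200 mm².
Direct shear f_v = P/L_w = 466×10³/720 = 647.2 N/mm.
Moment M = P × e = 466×10³ × 110 = 51260000 N·mm; bending f_b = M/S = 1187 N/mm.
f_max = √(f_v² + f_b²) = √(647.2² + 1187²) = 1352 N/mm.
φr_n = 0.75 × 0.6 × 480 × (0.707 × 8) = 1222 N/mm → NOT adequate.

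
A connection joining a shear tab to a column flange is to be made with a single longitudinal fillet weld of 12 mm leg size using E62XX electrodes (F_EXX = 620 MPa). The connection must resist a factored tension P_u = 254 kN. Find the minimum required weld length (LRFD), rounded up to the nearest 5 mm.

L = 110 mm

Throat t_e = 0.707 × 12 = 8.484 mm.
φr_n = 0.75 × 0.6 × 620 × 8.484 × 10⁻³ = 2.367 kN/mm.
L_req = P_u / φr_n = 254 / 2.367 = 107.3 mm total.
Round up → use L = 110 mm.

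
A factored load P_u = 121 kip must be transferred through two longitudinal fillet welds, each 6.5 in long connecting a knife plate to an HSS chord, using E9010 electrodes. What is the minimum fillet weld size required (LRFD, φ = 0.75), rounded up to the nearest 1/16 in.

w = 3/8 in

E90XX → F_EXX = 90 ksi.
Total weld length L = 13 in.
Required throat t_e = P_u / (φ × 0.6 F_EXX × L) = 121 / (0.75 × 0.6 × 90 × 13) = 0.2298 in.
Required leg w = t_e / 0.707 = 0.3251 in → use 3/8 in.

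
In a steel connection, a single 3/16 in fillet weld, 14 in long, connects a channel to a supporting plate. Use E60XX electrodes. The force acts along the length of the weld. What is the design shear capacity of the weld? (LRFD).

E60XX → F_EXX = 60 ksi.
Effective throat t_e = 0.707 × 0.1875 = 0.1326 in.
Total length L = 14 in; A_we = 0.1326 × 14 = 1.856 in².
F_nw = 0.6 F_EXX = 0.6 × 60 = 36 ksi.
φR_n = 0.75 × 36 × 1.856 = 50.11 kip.

φR_n ≈ 50.1 kip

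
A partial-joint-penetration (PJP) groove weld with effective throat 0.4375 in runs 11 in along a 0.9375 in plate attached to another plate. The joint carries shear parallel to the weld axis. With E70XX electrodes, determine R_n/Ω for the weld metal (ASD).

R_n/Ω ≈ 101 kips

E70XX → F_EXX = 70 ksi.
Effective throat (given) t_e = 0.4375 in.
A_we = 0.4375 × 11 = 4.812 in².
F_nw = 0.6 F_EXX = 42 ksi.
R_n/Ω = (42 × 4.812) / 2.0 = 101.1 kips.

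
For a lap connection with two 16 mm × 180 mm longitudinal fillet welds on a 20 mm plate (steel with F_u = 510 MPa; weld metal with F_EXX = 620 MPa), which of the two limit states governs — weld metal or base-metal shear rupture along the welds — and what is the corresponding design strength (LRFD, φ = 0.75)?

t_e = 0.707 × 16 = 11.31 mm; L = 360 mm.
Weld metal: φR_n = 0.75 × 0.6 × 620 × 11.31 × 360 × 10⁻³ = 1136 kN.
Base metal (shear rupture): φR_n = 0.75 × 0.6 × 510 × 20 × 360 × 10⁻³ = 1652 kN.
Governing: weld metal.

φR_n ≈ 1140 kN (weld metal governs)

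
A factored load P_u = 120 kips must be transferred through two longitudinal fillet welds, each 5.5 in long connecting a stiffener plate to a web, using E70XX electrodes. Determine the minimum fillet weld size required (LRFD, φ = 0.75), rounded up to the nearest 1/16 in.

w = 1/2 in

E70XX → F_EXX = 70 ksi.
Total weld length L = 11 in.
Required throat t_e = P_u / (φ × 0.6 F_EXX × L) = 120 / (0.75 × 0.6 × 70 × 11) = 0.3463 in.
Required leg w = t_e / 0.707 = 0.4898 in → use 1/2 in.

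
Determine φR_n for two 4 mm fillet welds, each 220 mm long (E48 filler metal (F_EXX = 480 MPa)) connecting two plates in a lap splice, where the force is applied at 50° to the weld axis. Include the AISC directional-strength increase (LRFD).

φR_n ≈ 359 kN

t_e = 0.707 × 4 = 2.828 mm; A_we = 2.828 × 440 = 1244 mm².
Directional factor: 1.0 + 0.5 sin^1.5(50°) = 1.335.
F_nw = 0.6 × 480 × 1.335 = 384.5 MPa.
φR_n = 0.75 × 384.5 × 1244 × 10⁻³ = 358.9 kN.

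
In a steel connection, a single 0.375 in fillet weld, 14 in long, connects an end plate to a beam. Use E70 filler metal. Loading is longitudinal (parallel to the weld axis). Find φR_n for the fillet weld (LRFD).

E70XX → F_EXX = 70 ksi.
Effective throat t_e = 0.707 × 0.375 = 0.2651 in.
Total length L = 14 in; A_we = 0.2651 × 14 = 3.712 in².
F_nw = 0.6 F_EXX = 0.6 × 70 = 42 ksi.
φR_n = 0.75 × 42 × 3.712 = 116.9 kips.

φR_n ≈ 117 kips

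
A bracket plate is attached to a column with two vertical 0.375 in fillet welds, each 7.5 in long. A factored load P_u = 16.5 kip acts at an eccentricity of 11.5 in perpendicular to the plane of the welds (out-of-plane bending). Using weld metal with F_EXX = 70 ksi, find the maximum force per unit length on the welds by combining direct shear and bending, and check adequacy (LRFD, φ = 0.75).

L_w = 2 × 7.5 = 15 in; section modulus (unit throat) S = 2 × L²/6 = 18.75 in².
Direct shear f_v = P/L_w = 16.5/15 = 1.1 kip/in.
Moment M = P × e = 16.5 × 11.5 = 189.75 kip·in; bending f_b = M/S = 10.12 kip/in.
f_max = √(f_v² + f_b²) = √(1.1² + 10.12²) = 10.18 kip/in.
φr_n = 0.75 × 0.6 × 70 × (0.707 × 0.375) = 8.351 kip/in → NOT adequate.

f_max ≈ 10.2 kip/in; NOT adequate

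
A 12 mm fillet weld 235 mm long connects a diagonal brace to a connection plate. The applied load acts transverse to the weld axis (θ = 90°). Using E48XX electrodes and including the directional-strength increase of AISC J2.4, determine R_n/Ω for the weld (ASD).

R_n/Ω ≈ 431 kN

E48XX → F_EXX = 480 MPa.
t_e = 0.707 × 12 = 8.484 mm; A_we = 8.484 × 235 = 1994 mm².
Directional factor: 1.0 + 0.5 sin^1.5(90°) = 1.5.
F_nw = 0.6 × 480 × 1.5 = 432 MPa.
R_n/Ω = (432 × 1994) / 2.0 × 10⁻³ = 430.6 kN.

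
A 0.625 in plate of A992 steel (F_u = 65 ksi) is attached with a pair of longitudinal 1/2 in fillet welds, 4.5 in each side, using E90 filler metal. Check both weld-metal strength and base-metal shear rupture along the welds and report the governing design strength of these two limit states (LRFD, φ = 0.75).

φR_n ≈ 129 kips (weld metal governs)

E90XX → F_EXX = 90 ksi.
t_e = 0.707 × 0.5 = 0.3535 in; L = 9 in.
Weld metal: φR_n = 0.75 × 0.6 × 90 × 0.3535 × 9 = 128.9 kips.
Base metal (shear rupture): φR_n = 0.75 × 0.6 × 65 × 0.625 × 9 = 164.5 kips.
Governing: weld metal.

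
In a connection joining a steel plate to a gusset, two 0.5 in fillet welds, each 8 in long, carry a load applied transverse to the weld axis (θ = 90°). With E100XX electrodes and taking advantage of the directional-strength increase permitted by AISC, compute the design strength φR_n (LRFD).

φR_n ≈ 382 kip

E100XX → F_EXX = 100 ksi.
t_e = 0.707 × 0.5 = 0.3535 in; A_we = 0.3535 × 16 = 5.656 in².
Directional factor: 1.0 + 0.5 sin^1.5(90°) = 1.5.
F_nw = 0.6 × 100 × 1.5 = 90 ksi.
φR_n = 0.75 × 90 × 5.656 = 381.8 kip.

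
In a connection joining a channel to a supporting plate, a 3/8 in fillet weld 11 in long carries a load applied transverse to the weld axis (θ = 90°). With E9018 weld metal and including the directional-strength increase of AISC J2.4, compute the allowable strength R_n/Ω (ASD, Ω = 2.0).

R_n/Ω ≈ 118 kips

E90XX → F_EXX = 90 ksi.
t_e = 0.707 × 0.375 = 0.2651 in; A_we = 0.2651 × 11 = 2.916 in².
Directional factor: 1.0 + 0.5 sin^1.5(90°) = 1.5.
F_nw = 0.6 × 90 × 1.5 = 81 ksi.
R_n/Ω = (81 × 2.916) / 2.0 = 118.1 kips.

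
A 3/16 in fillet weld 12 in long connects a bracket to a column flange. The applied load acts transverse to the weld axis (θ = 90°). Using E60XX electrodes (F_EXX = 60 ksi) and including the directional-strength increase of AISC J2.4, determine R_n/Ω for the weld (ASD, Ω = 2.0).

t_e = 0.707 × 0.1875 = 0.1326 in; A_we = 0.1326 × 12 = 1.591 in².
Directional factor: 1.0 + 0.5 sin^1.5(90°) = 1.5.
F_nw = 0.6 × 60 × 1.5 = 54 ksi.
R_n/Ω = (54 × 1.591) / 2.0 = 42.95 kip.

R_n/Ω ≈ 43 kip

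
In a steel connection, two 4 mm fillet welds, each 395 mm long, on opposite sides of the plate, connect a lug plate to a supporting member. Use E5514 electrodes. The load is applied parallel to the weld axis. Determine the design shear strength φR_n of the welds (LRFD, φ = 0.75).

φR_n ≈ 553 kN

E55XX → F_EXX = 550 MPa.
Effective throat t_e = 0.707 × 4 = 2.828 mm.
Total length L = 790 mm; A_we = 2.828 × 790 = 2234 mm².
F_nw = 0.6 F_EXX = 0.6 × 550 = 330 MPa.
φR_n = 0.75 × 330 × 2234 × 10⁻³ = 552.9 kN.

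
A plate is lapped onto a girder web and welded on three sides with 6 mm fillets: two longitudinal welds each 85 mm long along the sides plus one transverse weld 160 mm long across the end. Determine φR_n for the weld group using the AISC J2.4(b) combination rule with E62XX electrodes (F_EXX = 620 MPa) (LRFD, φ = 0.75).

t_e = 0.707 × 6 = 4.242 mm.
R_nwl = 0.6 × 620 × 4.242 × 170 × 10⁻³ = 268.3 kN (longitudinal, 2 welds).
R_nwt = 0.6 × 620 × 4.242 × 160 × 10⁻³ = 252.5 kN (transverse, base value).
(i) R_nwl + R_nwt = 520.7 kN; (ii) 0.85 R_nwl + 1.5 R_nwt = 606.8 kN.
R_n = max = 606.8 kN [governs: (ii)]; φR_n = 455.1 kN.

φR_n ≈ 455 kN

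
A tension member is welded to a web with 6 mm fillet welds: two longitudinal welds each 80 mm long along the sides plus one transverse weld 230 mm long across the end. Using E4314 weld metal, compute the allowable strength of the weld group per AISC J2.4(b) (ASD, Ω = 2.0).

E43XX → F_EXX = 430 MPa.
t_e = 0.707 × 6 = 4.242 mm.
R_nwl = 0.6 × 430 × 4.242 × 160 × 10⁻³ = 175.1 kN (longitudinal, 2 welds).
R_nwt = 0.6 × 430 × 4.242 × 230 × 10⁻³ = 251.7 kN (transverse, base value).
(i) R_nwl + R_nwt = 426.8 kN; (ii) 0.85 R_nwl + 1.5 R_nwt = 526.4 kN.
R_n = max = 526.4 kN [governs: (ii)]; R_n/Ω = 263.2 kN.

R_n/Ω ≈ 263 kN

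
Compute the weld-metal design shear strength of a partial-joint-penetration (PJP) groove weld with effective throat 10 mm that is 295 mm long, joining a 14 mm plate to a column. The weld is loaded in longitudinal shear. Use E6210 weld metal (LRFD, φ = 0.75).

φR_n ≈ 823 kN

E62XX → F_EXX = 620 MPa.
Effective throat (given) t_e = 10 mm.
A_we = 10 × 295 = 2950 mm².
F_nw = 0.6 F_EXX = 372 MPa.
φR_n = 0.75 × 372 × 2950 × 10⁻³ = 823.1 kN.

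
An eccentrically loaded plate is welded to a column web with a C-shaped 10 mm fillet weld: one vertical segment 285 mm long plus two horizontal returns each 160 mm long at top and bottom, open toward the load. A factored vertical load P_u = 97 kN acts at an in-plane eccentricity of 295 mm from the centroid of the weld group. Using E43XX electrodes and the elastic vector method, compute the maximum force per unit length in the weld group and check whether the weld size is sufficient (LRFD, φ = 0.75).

f_max ≈ 639 N/mm; adequate

E43XX → F_EXX = 430 MPa.
Total weld length L_w = 605 mm. Treat welds as unit-width lines.
Centroid: x̄ = 2×160×80 / 605 = 42.31 mm from the vertical weld.
Polar moment about centroid: J = I_x + I_y = [285³/12 + 2×160×142.5²] + [285×42.31² + 2(160³/12 + 160×37.69²)] = 10070000 mm³.
Direct shear f_v = P/L_w = 97×10³ / 605 = 160.3 N/mm (vertical).
Torsion M = P·e = 97×10³ × 295 = 28615000 N·mm.
Critical point at (x, y) = (117.7, 142.5) from centroid. f_tx = M·y/J = 404.7 N/mm; f_ty = M·x/J = 334.3 N/mm.
Resultant f_max = √[f_tx² + (f_v + f_ty)²] = √[404.7² + (160.3 + 334.3)²] = 639.1 N/mm.
Capacity per unit length: φr_n = 0.75 × 0.6 × 430 × (0.707 × 10) = 1368 N/mm.
639.1 ≤ 1368 → adequate.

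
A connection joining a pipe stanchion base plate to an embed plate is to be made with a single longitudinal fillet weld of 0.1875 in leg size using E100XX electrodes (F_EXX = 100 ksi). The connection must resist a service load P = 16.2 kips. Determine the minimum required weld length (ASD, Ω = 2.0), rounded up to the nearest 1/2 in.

Throat t_e = 0.707 × 0.1875 = 0.1326 in.
r_n/Ω = (0.6 × 100 × 0.1326) / 2.0 = 3.977 kip/in.
L_req = P / (r_n/Ω) = 16.2 / 3.977 = 4.074 in total.
Round up → use L = 4.5 in.

L = 4.5 in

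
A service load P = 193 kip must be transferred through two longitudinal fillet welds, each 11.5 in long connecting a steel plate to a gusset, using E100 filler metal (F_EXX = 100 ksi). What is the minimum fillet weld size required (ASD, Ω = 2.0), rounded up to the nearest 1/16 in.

w = 7/16 in

Total weld length L = 23 in.
Required throat t_e = P × Ω / (0.6 F_EXX × L) = 193 × 2.0 / (0.6 × 100 × 23) = 0.2797 in.
Required leg w = t_e / 0.707 = 0.3956 in → use 7/16 in.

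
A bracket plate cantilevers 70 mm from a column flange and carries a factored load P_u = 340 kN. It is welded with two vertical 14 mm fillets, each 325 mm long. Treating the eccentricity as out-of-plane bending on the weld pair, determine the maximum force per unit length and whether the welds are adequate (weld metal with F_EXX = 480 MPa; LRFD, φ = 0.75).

f_max ≈ 855 N/mm; adequate

L_w = 2 × 325 = 650 mm; section modulus (unit throat) S = 2 × L²/6 = 35210 mm².
Direct shear f_v = P/L_w = 340×10³/650 = 523.1 N/mm.
Moment M = P × e = 340×10³ × 70 = 23800000 N·mm; bending f_b = M/S = 676 N/mm.
f_max = √(f_v² + f_b²) = √(523.1² + 676²) = 854.7 N/mm.
φr_n = 0.75 × 0.6 × 480 × (0.707 × 14) = 2138 N/mm → adequate.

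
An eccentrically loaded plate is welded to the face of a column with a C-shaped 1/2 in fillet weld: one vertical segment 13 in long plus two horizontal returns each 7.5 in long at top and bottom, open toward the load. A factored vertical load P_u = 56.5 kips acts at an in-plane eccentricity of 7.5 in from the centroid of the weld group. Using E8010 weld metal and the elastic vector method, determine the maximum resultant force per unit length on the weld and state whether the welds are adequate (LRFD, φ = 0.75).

E80XX → F_EXX = 80 ksi.
Total weld length L_w = 28 in. Treat welds as unit-width lines.
Centroid: x̄ = 2×7.5×3.75 / 28 = 2.009 in from the vertical weld.
Polar moment about centroid: J = I_x + I_y = [13³/12 + 2×7.5×6.5²] + [13×2.009² + 2(7.5³/12 + 7.5×1.741²)] = 985.1 in³.
Direct shear f_v = P/L_w = 56.5 / 28 = 2.018 kip/in (vertical).
Torsion M = P·e = 56.5 × 7.5 = 423.75 kip·in.
Critical point at (x, y) = (5.491, 6.5) from centroid. f_tx = M·y/J = 2.796 kip/in; f_ty = M·x/J = 2.362 kip/in.
Resultant f_max = √[f_tx² + (f_v + f_ty)²] = √[2.796² + (2.018 + 2.362)²] = 5.196 kip/in.
Capacity per unit length: φr_n = 0.75 × 0.6 × 80 × (0.707 × 0.5) = 12.73 kip/in.
5.196 ≤ 12.73 → adequate.

f_max ≈ 5.2 kip/in; adequate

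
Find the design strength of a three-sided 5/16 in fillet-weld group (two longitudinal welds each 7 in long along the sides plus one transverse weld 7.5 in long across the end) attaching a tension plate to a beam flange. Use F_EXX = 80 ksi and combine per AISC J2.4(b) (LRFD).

t_e = 0.707 × 0.3125 = 0.2209 in.
R_nwl = 0.6 × 80 × 0.2209 × 14 = 148.5 kips (longitudinal, 2 welds).
R_nwt = 0.6 × 80 × 0.2209 × 7.5 = 79.54 kips (transverse, base value).
(i) R_nwl + R_nwt = 228 kips; (ii) 0.85 R_nwl + 1.5 R_nwt = 245.5 kips.
R_n = max = 245.5 kips [governs: (ii)]; φR_n = 184.1 kips.

φR_n ≈ 184 kips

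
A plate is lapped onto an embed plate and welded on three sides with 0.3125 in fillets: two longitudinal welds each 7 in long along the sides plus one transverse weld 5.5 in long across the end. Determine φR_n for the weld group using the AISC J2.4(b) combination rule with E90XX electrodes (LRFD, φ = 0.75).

φR_n ≈ 180 kips

E90XX → F_EXX = 90 ksi.
t_e = 0.707 × 0.3125 = 0.2209 in.
R_nwl = 0.6 × 90 × 0.2209 × 14 = 167 kips (longitudinal, 2 welds).
R_nwt = 0.6 × 90 × 0.2209 × 5.5 = 65.62 kips (transverse, base value).
(i) R_nwl + R_nwt = 232.6 kips; (ii) 0.85 R_nwl + 1.5 R_nwt = 240.4 kips.
R_n = max = 240.4 kips [governs: (ii)]; φR_n = 180.3 kips.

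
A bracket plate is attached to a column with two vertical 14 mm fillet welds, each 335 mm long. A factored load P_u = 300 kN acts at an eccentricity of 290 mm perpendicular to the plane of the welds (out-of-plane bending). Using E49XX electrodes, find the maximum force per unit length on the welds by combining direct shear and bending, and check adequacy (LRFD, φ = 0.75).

E49XX → F_EXX = 490 MPa.
L_w = 2 × 335 = 670 mm; section modulus (unit throat) S = 2 × L²/6 = 37410 mm².
Direct shear f_v = P/L_w = 300×10³/670 = 447.8 N/mm.
Moment M = P × e = 300×10³ × 290 = 87000000 N·mm; bending f_b = M/S = 2326 N/mm.
f_max = √(f_v² + f_b²) = √(447.8² + 2326²) = 2368 N/mm.
φr_n = 0.75 × 0.6 × 490 × (0.707 × 14) = 2183 N/mm → NOT adequate.

f_max ≈ 2370 N/mm; NOT adequate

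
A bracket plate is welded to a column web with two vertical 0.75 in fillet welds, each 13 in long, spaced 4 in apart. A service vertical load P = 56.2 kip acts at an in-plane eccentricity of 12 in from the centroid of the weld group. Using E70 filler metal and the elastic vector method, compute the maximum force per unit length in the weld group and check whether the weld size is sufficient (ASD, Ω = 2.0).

E70XX → F_EXX = 70 ksi.
Total weld length L_w = 26 in. Treat welds as unit-width lines.
Polar moment about centroid: J = 2[d³/12 + d(b/2)²] = 2[13³/12 + 13×2²] = 470.2 in³.
Direct shear f_v = P/L_w = 56.2 / 26 = 2.162 kip/in (vertical).
Torsion M = P·e = 56.2 × 12 = 674.4 kip·in.
Critical point at (x, y) = (2, 6.5) from centroid. f_tx = M·y/J = 9.324 kip/in; f_ty = M·x/J = 2.869 kip/in.
Resultant f_max = √[f_tx² + (f_v + f_ty)²] = √[9.324² + (2.162 + 2.869)²] = 10.59 kip/in.
Capacity per unit length: r_n/Ω = (1/2.0) × 0.6 × 70 × (0.707 × 0.75) = 11.14 kip/in.
10.59 ≤ 11.14 → adequate.

f_max ≈ 10.6 kip/in; adequate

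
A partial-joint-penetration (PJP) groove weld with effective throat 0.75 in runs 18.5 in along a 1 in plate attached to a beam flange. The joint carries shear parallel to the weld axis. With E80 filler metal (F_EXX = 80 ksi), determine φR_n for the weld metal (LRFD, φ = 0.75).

Effective throat (given) t_e = 0.75 in.
A_we = 0.75 × 18.5 = 13.88 in².
F_nw = 0.6 F_EXX = 48 ksi.
φR_n = 0.75 × 48 × 13.88 = 499.5 kips.

φR_n ≈ 500 kips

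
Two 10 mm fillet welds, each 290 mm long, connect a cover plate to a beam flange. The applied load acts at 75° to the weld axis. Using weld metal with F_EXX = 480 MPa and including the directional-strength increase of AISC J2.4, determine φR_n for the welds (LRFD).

t_e = 0.707 × 10 = 7.07 mm; A_we = 7.07 × 580 = 4101 mm².
Directional factor: 1.0 + 0.5 sin^1.5(75°) = 1.475.
F_nw = 0.6 × 480 × 1.475 = 424.7 MPa.
φR_n = 0.75 × 424.7 × 4101 × 10⁻³ = 1306 kN.

φR_n ≈ 1310 kN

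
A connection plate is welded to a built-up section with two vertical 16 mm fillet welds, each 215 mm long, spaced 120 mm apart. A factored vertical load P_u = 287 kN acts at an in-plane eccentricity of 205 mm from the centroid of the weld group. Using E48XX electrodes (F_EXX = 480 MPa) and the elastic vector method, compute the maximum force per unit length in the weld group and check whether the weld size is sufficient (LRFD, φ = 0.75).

Total weld length L_w = 430 mm. Treat welds as unit-width lines.
Polar moment about centroid: J = 2[d³/12 + d(b/2)²] = 2[215³/12 + 215×60²] = 3204000 mm³.
Direct shear f_v = P/L_w = 287×10³ / 430 = 667.4 N/mm (vertical).
Torsion M = P·e = 287×10³ × 205 = 58835000 N·mm.
Critical point at (x, y) = (60, 107.5) from centroid. f_tx = M·y/J = 1974 N/mm; f_ty = M·x/J = 1102 N/mm.
Resultant f_max = √[f_tx² + (f_v + f_ty)²] = √[1974² + (667.4 + 1102)²] = 2651 N/mm.
Capacity per unit length: φr_n = 0.75 × 0.6 × 480 × (0.707 × 16) = 2443 N/mm.
2651 > 2443 → NOT adequate.

f_max ≈ 2650 N/mm; NOT adequate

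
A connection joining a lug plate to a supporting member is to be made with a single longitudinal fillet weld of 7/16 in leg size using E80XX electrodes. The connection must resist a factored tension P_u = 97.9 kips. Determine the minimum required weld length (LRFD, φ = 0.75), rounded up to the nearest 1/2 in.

E80XX → F_EXX = 80 ksi.
Throat t_e = 0.707 × 0.4375 = 0.3093 in.
φr_n = 0.75 × 0.6 × 80 × 0.3093 = 11.14 kips/in.
L_req = P_u / φr_n = 97.9 / 11.14 = 8.792 in total.
Round up → use L = 9 in.

L = 9 in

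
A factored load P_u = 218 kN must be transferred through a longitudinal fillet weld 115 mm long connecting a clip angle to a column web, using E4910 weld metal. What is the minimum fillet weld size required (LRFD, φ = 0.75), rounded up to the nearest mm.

w = 13 mm

E49XX → F_EXX = 490 MPa.
Total weld length L = 115 mm.
Required throat t_e = P_u / (φ × 0.6 F_EXX × L) = 218 / (0.75 × 0.6 × 490 × 115 × 10⁻³) = 8.597 mm.
Required leg w = t_e / 0.707 = 12.16 mm → use 13 mm.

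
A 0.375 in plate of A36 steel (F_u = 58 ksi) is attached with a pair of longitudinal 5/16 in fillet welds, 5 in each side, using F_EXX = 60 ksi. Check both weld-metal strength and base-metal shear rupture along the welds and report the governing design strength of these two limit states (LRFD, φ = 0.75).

φR_n ≈ 59.7 kip (weld metal governs)

t_e = 0.707 × 0.3125 = 0.2209 in; L = 10 in.
Weld metal: φR_n = 0.75 × 0.6 × 60 × 0.2209 × 10 = 59.65 kip.
Base metal (shear rupture): φR_n = 0.75 × 0.6 × 58 × 0.375 × 10 = 97.88 kip.
Governing: weld metal.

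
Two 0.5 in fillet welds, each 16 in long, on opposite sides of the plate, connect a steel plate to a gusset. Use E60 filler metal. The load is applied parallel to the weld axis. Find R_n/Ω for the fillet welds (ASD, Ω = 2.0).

E60XX → F_EXX = 60 ksi.
Effective throat t_e = 0.707 × 0.5 = 0.3535 in.
Total length L = 32 in; A_we = 0.3535 × 32 = 11.31 in².
F_nw = 0.6 F_EXX = 0.6 × 60 = 36 ksi.
R_n = 36 × 11.31 = 407.2 kips; R_n/Ω = 407.2/2.0 = 203.6 kips.

R_n/Ω ≈ 204 kips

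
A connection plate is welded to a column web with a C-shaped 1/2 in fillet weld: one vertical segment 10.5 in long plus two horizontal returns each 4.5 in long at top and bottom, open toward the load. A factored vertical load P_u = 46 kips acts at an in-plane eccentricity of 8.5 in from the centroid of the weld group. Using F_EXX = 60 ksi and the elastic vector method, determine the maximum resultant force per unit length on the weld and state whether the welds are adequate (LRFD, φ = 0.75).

f_max ≈ 7.95 kip/in; adequate

Total weld length L_w = 19.5 in. Treat welds as unit-width lines.
Centroid: x̄ = 2×4.5×2.25 / 19.5 = 1.038 in from the vertical weld.
Polar moment about centroid: J = I_x + I_y = [10.5³/12 + 2×4.5×5.25²] + [10.5×1.038² + 2(4.5³/12 + 4.5×1.212²)] = 384.3 in³.
Direct shear f_v = P/L_w = 46 / 19.5 = 2.359 kip/in (vertical).
Torsion M = P·e = 46 × 8.5 = 391 kip·in.
Critical point at (x, y) = (3.462, 5.25) from centroid. f_tx = M·y/J = 5.342 kip/in; f_ty = M·x/J = 3.522 kip/in.
Resultant f_max = √[f_tx² + (f_v + f_ty)²] = √[5.342² + (2.359 + 3.522)²] = 7.945 kip/in.
Capacity per unit length: φr_n = 0.75 × 0.6 × 60 × (0.707 × 0.5) = 9.544 kip/in.
7.945 ≤ 9.544 → adequate.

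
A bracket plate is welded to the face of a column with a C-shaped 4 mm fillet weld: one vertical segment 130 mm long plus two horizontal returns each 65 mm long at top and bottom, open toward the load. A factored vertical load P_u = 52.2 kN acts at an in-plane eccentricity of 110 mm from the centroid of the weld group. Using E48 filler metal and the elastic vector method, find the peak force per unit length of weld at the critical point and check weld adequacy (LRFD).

E48XX → F_EXX = 480 MPa.
Total weld length L_w = 260 mm. Treat welds as unit-width lines.
Centroid: x̄ = 2×65×32.5 / 260 = 16.25 mm from the vertical weld.
Polar moment about centroid: J = I_x + I_y = [130³/12 + 2×65×65²] + [130×16.25² + 2(65³/12 + 65×16.25²)] = 846800 mm³.
Direct shear f_v = P/L_w = 52.2×10³ / 260 = 200.8 N/mm (vertical).
Torsion M = P·e = 52.2×10³ × 110 = 5742000 N·mm.
Critical point at (x, y) = (48.75, 65) from centroid. f_tx = M·y/J = 440.8 N/mm; f_ty = M·x/J = 330.6 N/mm.
Resultant f_max = √[f_tx² + (f_v + f_ty)²] = √[440.8² + (200.8 + 330.6)²] = 690.4 N/mm.
Capacity per unit length: φr_n = 0.75 × 0.6 × 480 × (0.707 × 4) = 610.8 N/mm.
690.4 > 610.8 → NOT adequate.

f_max ≈ 690 N/mm; NOT adequate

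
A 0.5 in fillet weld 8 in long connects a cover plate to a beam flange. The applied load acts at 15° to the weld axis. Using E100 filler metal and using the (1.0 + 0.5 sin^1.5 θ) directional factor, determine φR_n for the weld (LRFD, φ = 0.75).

E100XX → F_EXX = 100 ksi.
t_e = 0.707 × 0.5 = 0.3535 in; A_we = 0.3535 × 8 = 2.828 in².
Directional factor: 1.0 + 0.5 sin^1.5(15°) = 1.066.
F_nw = 0.6 × 100 × 1.066 = 63.95 ksi.
φR_n = 0.75 × 63.95 × 2.828 = 135.6 kip.

φR_n ≈ 136 kip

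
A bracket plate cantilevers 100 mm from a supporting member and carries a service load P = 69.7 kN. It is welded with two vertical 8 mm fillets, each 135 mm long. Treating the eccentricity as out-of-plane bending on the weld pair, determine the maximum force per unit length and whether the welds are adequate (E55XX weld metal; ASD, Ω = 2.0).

E55XX → F_EXX = 550 MPa.
L_w = 2 × 135 = 270 mm; section modulus (unit throat) S = 2 × L²/6 = 6075 mm².
Direct shear f_v = P/L_w = 69.7×10³/270 = 258.1 N/mm.
Moment M = P × e = 69.7×10³ × 100 = 6970000 N·mm; bending f_b = M/S = 1147 N/mm.
f_max = √(f_v² + f_b²) = √(258.1² + 1147²) = 1176 N/mm.
r_n/Ω = (1/2.0) × 0.6 × 550 × (0.707 × 8) = 933.2 N/mm → NOT adequate.

f_max ≈ 1180 N/mm; NOT adequate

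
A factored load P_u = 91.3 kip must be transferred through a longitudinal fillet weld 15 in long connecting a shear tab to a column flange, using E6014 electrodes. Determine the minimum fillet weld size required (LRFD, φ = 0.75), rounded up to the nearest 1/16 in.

E60XX → F_EXX = 60 ksi.
Total weld length L = 15 in.
Required throat t_e = P_u / (φ × 0.6 F_EXX × L) = 91.3 / (0.75 × 0.6 × 60 × 15) = 0.2254 in.
Required leg w = t_e / 0.707 = 0.3189 in → use 3/8 in.

w = 3/8 in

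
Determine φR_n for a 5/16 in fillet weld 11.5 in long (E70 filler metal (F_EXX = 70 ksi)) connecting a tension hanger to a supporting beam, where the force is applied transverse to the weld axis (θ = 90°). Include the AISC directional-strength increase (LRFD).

t_e = 0.707 × 0.3125 = 0.2209 in; A_we = 0.2209 × 11.5 = 2.541 in².
Directional factor: 1.0 + 0.5 sin^1.5(90°) = 1.5.
F_nw = 0.6 × 70 × 1.5 = 63 ksi.
φR_n = 0.75 × 63 × 2.541 = 120.1 kips.

φR_n ≈ 120 kips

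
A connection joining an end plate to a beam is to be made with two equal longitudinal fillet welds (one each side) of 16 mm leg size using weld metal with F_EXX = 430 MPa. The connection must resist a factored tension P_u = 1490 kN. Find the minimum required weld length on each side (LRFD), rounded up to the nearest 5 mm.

Throat t_e = 0.707 × 16 = 11.31 mm.
φr_n = 0.75 × 0.6 × 430 × 11.31 × 10⁻³ = 2.189 kN/mm.
L_req = P_u / φr_n = 1490 / 2.189 = 680.7 mm total.
Per side: 680.7 / 2 = 340.4 mm.
Round up → use L = 345 mm on each side.

L = 345 mm on each side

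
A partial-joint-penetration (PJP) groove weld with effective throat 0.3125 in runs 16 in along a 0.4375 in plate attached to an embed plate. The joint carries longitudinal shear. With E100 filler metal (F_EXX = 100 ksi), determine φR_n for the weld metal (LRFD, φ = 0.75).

φR_n ≈ 225 kip

Effective throat (given) t_e = 0.3125 in.
A_we = 0.3125 × 16 = 5 in².
F_nw = 0.6 F_EXX = 60 ksi.
φR_n = 0.75 × 60 × 5 = 225 kip.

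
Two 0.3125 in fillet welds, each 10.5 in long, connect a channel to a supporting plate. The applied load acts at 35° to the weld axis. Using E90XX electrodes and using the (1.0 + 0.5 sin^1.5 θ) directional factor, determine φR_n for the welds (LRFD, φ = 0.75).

φR_n ≈ 229 kip

E90XX → F_EXX = 90 ksi.
t_e = 0.707 × 0.3125 = 0.2209 in; A_we = 0.2209 × 21 = 4.64 in².
Directional factor: 1.0 + 0.5 sin^1.5(35°) = 1.217.
F_nw = 0.6 × 90 × 1.217 = 65.73 ksi.
φR_n = 0.75 × 65.73 × 4.64 = 228.7 kip.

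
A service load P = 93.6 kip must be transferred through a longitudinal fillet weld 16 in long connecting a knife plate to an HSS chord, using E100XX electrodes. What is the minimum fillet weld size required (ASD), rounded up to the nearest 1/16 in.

w = 5/16 in

E100XX → F_EXX = 100 ksi.
Total weld length L = 16 in.
Required throat t_e = P × Ω / (0.6 F_EXX × L) = 93.6 × 2.0 / (0.6 × 100 × 16) = 0.195 in.
Required leg w = t_e / 0.707 = 0.2758 in → use 5/16 in.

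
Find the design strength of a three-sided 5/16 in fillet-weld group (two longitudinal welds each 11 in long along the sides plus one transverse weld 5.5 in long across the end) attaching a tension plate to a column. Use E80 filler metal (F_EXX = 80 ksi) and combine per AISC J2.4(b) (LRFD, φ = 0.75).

φR_n ≈ 219 kips

t_e = 0.707 × 0.3125 = 0.2209 in.
R_nwl = 0.6 × 80 × 0.2209 × 22 = 233.3 kips (longitudinal, 2 welds).
R_nwt = 0.6 × 80 × 0.2209 × 5.5 = 58.33 kips (transverse, base value).
(i) R_nwl + R_nwt = 291.6 kips; (ii) 0.85 R_nwl + 1.5 R_nwt = 285.8 kips.
R_n = max = 291.6 kips [governs: (i)]; φR_n = 218.7 kips.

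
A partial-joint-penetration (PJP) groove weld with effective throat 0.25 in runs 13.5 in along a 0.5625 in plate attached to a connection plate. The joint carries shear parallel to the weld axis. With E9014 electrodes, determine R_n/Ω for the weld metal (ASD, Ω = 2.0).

R_n/Ω ≈ 91.1 kip

E90XX → F_EXX = 90 ksi.
Effective throat (given) t_e = 0.25 in.
A_we = 0.25 × 13.5 = 3.375 in².
F_nw = 0.6 F_EXX = 54 ksi.
R_n/Ω = (54 × 3.375) / 2.0 = 91.12 kip.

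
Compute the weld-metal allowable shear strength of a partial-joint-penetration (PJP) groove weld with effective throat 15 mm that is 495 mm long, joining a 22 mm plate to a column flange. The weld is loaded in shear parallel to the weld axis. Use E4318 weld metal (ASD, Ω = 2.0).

R_n/Ω ≈ 958 kN

E43XX → F_EXX = 430 MPa.
Effective throat (given) t_e = 15 mm.
A_we = 15 × 495 = 7425 mm².
F_nw = 0.6 F_EXX = 258 MPa.
R_n/Ω = (258 × 7425) / 2.0 × 10⁻³ = 957.8 kN.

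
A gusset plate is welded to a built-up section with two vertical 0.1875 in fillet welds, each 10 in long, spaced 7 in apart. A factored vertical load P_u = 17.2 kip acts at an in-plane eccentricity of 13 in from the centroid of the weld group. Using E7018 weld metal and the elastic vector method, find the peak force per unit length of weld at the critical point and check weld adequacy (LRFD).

f_max ≈ 3.87 kip/in; adequate

E70XX → F_EXX = 70 ksi.
Total weld length L_w = 20 in. Treat welds as unit-width lines.
Polar moment about centroid: J = 2[d³/12 + d(b/2)²] = 2[10³/12 + 10×3.5²] = 411.7 in³.
Direct shear f_v = P/L_w = 17.2 / 20 = 0.86 kip/in (vertical).
Torsion M = P·e = 17.2 × 13 = 223.6 kip·in.
Critical point at (x, y) = (3.5, 5) from centroid. f_tx = M·y/J = 2.716 kip/in; f_ty = M·x/J = 1.901 kip/in.
Resultant f_max = √[f_tx² + (f_v + f_ty)²] = √[2.716² + (0.86 + 1.901)²] = 3.873 kip/in.
Capacity per unit length: φr_n = 0.75 × 0.6 × 70 × (0.707 × 0.1875) = 4.176 kip/in.
3.873 ≤ 4.176 → adequate.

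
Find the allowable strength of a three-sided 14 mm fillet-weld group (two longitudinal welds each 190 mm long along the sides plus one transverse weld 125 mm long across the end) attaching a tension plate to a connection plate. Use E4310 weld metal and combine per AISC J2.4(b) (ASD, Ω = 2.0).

R_n/Ω ≈ 652 kN

E43XX → F_EXX = 430 MPa.
t_e = 0.707 × 14 = 9.898 mm.
R_nwl = 0.6 × 430 × 9.898 × 380 × 10⁻³ = 970.4 kN (longitudinal, 2 welds).
R_nwt = 0.6 × 430 × 9.898 × 125 × 10⁻³ = 319.2 kN (transverse, base value).
(i) R_nwl + R_nwt = 1290 kN; (ii) 0.85 R_nwl + 1.5 R_nwt = 1304 kN.
R_n = max = 1304 kN [governs: (ii)]; R_n/Ω = 651.8 kN.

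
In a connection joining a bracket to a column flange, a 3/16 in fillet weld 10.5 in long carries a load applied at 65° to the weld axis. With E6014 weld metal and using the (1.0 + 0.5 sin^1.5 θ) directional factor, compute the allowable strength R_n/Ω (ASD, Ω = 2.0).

R_n/Ω ≈ 35.9 kips

E60XX → F_EXX = 60 ksi.
t_e = 0.707 × 0.1875 = 0.1326 in; A_we = 0.1326 × 10.5 = 1.392 in².
Directional factor: 1.0 + 0.5 sin^1.5(65°) = 1.431.
F_nw = 0.6 × 60 × 1.431 = 51.53 ksi.
R_n/Ω = (51.53 × 1.392) / 2.0 = 35.86 kips.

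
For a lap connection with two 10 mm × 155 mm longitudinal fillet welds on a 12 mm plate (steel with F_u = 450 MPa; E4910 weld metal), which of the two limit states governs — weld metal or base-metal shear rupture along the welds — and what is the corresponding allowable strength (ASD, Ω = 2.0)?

E49XX → F_EXX = 490 MPa.
t_e = 0.707 × 10 = 7.07 mm; L = 310 mm.
Weld metal: R_n/Ω = (1/2.0) × 0.6 × 490 × 7.07 × 310 × 10⁻³ = 322.2 kN.
Base metal (shear rupture): R_n/Ω = (1/2.0) × 0.6 × 450 × 12 × 310 × 10⁻³ = 502.2 kN.
Governing: weld metal.

R_n/Ω ≈ 322 kN (weld metal governs)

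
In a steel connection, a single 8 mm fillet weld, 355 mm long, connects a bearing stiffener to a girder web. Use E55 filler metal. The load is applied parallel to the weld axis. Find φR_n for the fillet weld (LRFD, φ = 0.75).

φR_n ≈ 497 kN

E55XX → F_EXX = 550 MPa.
Effective throat t_e = 0.707 × 8 = 5.656 mm.
Total length L = 355 mm; A_we = 5.656 × 355 = 2008 mm².
F_nw = 0.6 F_EXX = 0.6 × 550 = 330 MPa.
φR_n = 0.75 × 330 × 2008 × 10⁻³ = 497 kN.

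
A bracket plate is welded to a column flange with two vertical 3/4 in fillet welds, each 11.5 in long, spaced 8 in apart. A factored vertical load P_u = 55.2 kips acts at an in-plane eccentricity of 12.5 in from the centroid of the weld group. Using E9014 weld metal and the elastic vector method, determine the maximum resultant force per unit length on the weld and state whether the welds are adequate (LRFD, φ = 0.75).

f_max ≈ 9.36 kip/in; adequate

E90XX → F_EXX = 90 ksi.
Total weld length L_w = 23 in. Treat welds as unit-width lines.
Polar moment about centroid: J = 2[d³/12 + d(b/2)²] = 2[11.5³/12 + 11.5×4²] = 621.5 in³.
Direct shear f_v = P/L_w = 55.2 / 23 = 2.4 kip/in (vertical).
Torsion M = P·e = 55.2 × 12.5 = 690 kip·in.
Critical point at (x, y) = (4, 5.75) from centroid. f_tx = M·y/J = 6.384 kip/in; f_ty = M·x/J = 4.441 kip/in.
Resultant f_max = √[f_tx² + (f_v + f_ty)²] = √[6.384² + (2.4 + 4.441)²] = 9.357 kip/in.
Capacity per unit length: φr_n = 0.75 × 0.6 × 90 × (0.707 × 0.75) = 21.48 kip/in.
9.357 ≤ 21.48 → adequate.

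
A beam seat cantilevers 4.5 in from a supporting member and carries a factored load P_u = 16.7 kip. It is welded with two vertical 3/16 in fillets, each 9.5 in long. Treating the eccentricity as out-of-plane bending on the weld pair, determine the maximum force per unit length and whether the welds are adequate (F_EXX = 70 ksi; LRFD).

f_max ≈ 2.65 kip/in; adequate

L_w = 2 × 9.5 = 19 in; section modulus (unit throat) S = 2 × L²/6 = 30.08 in².
Direct shear f_v = P/L_w = 16.7/19 = 0.8789 kip/in.
Moment M = P × e = 16.7 × 4.5 = 75.15 kip·in; bending f_b = M/S = 2.498 kip/in.
f_max = √(f_v² + f_b²) = √(0.8789² + 2.498²) = 2.648 kip/in.
φr_n = 0.75 × 0.6 × 70 × (0.707 × 0.1875) = 4.176 kip/in → adequate.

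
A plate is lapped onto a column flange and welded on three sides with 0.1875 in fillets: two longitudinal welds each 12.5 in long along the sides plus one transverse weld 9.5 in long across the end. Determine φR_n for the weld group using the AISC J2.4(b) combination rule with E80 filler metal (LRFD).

E80XX → F_EXX = 80 ksi.
t_e = 0.707 × 0.1875 = 0.1326 in.
R_nwl = 0.6 × 80 × 0.1326 × 25 = 159.1 kip (longitudinal, 2 welds).
R_nwt = 0.6 × 80 × 0.1326 × 9.5 = 60.45 kip (transverse, base value).
(i) R_nwl + R_nwt = 219.5 kip; (ii) 0.85 R_nwl + 1.5 R_nwt = 225.9 kip.
R_n = max = 225.9 kip [governs: (ii)]; φR_n = 169.4 kip.

φR_n ≈ 169 kip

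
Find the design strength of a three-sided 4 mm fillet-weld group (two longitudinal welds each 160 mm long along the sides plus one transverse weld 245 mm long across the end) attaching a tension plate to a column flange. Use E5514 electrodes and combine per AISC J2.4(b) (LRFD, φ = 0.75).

E55XX → F_EXX = 550 MPa.
t_e = 0.707 × 4 = 2.828 mm.
R_nwl = 0.6 × 550 × 2.828 × 320 × 10⁻³ = 298.6 kN (longitudinal, 2 welds).
R_nwt = 0.6 × 550 × 2.828 × 245 × 10⁻³ = 228.6 kN (transverse, base value).
(i) R_nwl + R_nwt = 527.3 kN; (ii) 0.85 R_nwl + 1.5 R_nwt = 596.8 kN.
R_n = max = 596.8 kN [governs: (ii)]; φR_n = 447.6 kN.

φR_n ≈ 448 kN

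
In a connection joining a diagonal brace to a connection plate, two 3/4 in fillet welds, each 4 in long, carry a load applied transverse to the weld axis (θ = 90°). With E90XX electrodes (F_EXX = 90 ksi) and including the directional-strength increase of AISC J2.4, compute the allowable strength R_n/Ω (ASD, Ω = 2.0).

t_e = 0.707 × 0.75 = 0.5302 in; A_we = 0.5302 × 8 = 4.242 in².
Directional factor: 1.0 + 0.5 sin^1.5(90°) = 1.5.
F_nw = 0.6 × 90 × 1.5 = 81 ksi.
R_n/Ω = (81 × 4.242) / 2.0 = 171.8 kips.

R_n/Ω ≈ 172 kips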